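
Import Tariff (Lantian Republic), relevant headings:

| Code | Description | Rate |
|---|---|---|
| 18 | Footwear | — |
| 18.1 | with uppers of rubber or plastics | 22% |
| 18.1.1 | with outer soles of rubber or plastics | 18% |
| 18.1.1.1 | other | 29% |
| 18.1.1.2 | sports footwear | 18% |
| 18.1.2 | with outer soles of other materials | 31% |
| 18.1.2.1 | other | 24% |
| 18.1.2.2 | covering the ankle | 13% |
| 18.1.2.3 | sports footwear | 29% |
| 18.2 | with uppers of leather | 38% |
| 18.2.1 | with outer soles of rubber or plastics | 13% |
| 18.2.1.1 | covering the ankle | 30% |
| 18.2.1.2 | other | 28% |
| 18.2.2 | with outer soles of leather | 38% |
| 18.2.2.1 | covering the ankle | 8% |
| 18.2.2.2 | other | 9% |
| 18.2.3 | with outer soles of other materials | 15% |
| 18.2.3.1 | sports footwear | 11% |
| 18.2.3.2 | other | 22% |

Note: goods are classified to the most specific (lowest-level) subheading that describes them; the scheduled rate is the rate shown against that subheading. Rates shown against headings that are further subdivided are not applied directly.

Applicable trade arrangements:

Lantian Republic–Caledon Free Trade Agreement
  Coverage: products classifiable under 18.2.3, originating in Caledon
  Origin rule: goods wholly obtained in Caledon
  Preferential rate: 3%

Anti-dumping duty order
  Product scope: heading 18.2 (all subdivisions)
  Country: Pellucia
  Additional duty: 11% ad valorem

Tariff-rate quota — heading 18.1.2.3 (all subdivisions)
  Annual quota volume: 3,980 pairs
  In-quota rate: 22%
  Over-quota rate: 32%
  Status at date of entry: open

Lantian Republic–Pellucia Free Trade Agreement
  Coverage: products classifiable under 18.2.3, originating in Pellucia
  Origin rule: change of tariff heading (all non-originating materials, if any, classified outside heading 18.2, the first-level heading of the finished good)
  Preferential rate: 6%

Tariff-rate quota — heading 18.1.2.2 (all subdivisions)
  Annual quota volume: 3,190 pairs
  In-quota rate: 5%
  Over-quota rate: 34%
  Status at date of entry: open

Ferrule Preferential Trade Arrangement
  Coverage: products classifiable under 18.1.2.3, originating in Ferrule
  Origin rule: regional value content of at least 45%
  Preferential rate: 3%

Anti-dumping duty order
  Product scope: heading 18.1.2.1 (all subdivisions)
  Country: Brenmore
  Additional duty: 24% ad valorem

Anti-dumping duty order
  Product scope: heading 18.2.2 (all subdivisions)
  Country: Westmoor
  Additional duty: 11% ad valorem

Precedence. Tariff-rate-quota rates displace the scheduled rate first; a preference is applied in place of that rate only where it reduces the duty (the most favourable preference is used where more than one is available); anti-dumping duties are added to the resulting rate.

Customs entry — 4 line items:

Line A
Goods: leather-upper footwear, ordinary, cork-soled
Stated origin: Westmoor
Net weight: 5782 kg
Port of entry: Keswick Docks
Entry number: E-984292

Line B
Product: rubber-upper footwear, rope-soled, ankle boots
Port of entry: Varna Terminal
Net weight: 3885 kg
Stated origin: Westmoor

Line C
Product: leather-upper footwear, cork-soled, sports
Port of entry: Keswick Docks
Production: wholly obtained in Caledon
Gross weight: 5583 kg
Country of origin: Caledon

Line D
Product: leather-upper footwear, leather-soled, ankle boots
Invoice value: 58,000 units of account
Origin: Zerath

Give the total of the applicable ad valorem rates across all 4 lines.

Line A: leather-upper → 18.2; cork-soled → 18.2.3; ordinary → 18.2.3.2. Scheduled 22%. No special measure applies. → 22%.
Line B: rubber-upper → 18.1; rope-soled → 18.1.2; ankle boots → 18.1.2.2. Scheduled 13%. quota on 18.1.2.2 open → in-quota 5%. → 5%.
Line C: leather-upper → 18.2; cork-soled → 18.2.3; sports → 18.2.3.1. Scheduled 11%. Caledon agreement on 18.2.3: wholly obtained → 3% available; preferential 3%. → 3%.
Line D: leather-upper → 18.2; leather-soled → 18.2.2; ankle boots → 18.2.2.1. Scheduled 8%. No special measure applies. → 8%.
Sum: 22% + 5% + 3% + 8% = 38%.

38%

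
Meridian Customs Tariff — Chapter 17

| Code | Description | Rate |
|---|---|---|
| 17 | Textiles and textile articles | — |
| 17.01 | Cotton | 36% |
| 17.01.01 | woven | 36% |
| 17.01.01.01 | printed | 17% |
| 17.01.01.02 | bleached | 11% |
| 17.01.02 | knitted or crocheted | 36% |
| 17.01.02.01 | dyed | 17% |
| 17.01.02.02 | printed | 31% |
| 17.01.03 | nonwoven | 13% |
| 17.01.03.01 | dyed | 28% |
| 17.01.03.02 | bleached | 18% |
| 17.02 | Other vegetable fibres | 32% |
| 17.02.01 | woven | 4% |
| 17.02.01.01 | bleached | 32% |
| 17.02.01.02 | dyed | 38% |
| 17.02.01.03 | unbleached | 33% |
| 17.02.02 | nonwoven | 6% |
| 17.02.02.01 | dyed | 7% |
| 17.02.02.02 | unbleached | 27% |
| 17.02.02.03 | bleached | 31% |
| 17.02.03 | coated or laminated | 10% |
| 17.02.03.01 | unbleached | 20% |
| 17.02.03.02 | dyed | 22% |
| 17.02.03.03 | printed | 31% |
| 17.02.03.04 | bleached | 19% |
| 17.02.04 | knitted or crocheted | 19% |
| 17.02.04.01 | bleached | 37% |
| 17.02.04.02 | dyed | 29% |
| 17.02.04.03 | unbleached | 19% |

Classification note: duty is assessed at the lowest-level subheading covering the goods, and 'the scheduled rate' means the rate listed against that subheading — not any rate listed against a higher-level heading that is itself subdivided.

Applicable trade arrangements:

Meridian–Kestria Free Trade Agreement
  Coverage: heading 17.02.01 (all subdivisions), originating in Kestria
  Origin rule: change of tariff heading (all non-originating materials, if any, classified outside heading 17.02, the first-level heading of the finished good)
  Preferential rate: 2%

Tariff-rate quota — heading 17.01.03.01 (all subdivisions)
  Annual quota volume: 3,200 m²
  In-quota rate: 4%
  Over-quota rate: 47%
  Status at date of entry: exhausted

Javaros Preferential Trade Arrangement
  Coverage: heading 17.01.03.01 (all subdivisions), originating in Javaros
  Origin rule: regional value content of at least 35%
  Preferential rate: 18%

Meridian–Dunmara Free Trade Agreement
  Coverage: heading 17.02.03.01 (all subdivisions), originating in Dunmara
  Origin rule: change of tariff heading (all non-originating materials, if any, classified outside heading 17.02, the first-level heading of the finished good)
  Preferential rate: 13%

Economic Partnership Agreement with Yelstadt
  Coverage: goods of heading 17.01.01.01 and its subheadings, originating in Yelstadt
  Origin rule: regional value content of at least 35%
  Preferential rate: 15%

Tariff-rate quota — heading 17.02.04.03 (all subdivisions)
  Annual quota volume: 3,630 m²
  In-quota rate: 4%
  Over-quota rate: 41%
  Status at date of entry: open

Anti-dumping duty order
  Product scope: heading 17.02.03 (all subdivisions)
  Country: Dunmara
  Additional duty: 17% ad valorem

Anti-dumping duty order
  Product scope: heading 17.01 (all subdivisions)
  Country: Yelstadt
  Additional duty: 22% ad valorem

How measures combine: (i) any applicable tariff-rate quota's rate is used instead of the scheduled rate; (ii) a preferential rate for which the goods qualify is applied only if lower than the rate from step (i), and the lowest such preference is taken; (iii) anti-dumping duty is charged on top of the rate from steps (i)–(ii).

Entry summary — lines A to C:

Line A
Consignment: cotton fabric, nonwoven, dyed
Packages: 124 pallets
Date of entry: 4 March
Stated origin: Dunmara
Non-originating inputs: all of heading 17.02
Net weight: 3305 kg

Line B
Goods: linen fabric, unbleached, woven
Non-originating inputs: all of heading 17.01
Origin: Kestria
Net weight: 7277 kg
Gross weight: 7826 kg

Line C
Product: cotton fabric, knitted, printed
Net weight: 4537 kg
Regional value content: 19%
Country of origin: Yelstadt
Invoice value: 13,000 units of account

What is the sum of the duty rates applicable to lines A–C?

102%

Line A: cotton → 17.01; nonwoven → 17.01.03; dyed → 17.01.03.01. Scheduled 28%. quota on 17.01.03.01 exhausted → over-quota 47%; Dunmara agreement on 17.02.03.01: 17.01.03.01 not covered. → 47%.
Line B: linen → 17.02; woven → 17.02.01; unbleached → 17.02.01.03. Scheduled 33%. Kestria agreement on 17.02.01: CTH met → 2% available; preferential 2%. → 2%.
Line C: cotton → 17.01; knitted → 17.01.02; printed → 17.01.02.02. Scheduled 31%. Yelstadt agreement on 17.01.01.01: 17.01.02.02 not covered; anti-dumping (Yelstadt, 17.01): +22%; total 31% + 22% = 53%. → 53%.
Sum: 47% + 2% + 53% = 102%.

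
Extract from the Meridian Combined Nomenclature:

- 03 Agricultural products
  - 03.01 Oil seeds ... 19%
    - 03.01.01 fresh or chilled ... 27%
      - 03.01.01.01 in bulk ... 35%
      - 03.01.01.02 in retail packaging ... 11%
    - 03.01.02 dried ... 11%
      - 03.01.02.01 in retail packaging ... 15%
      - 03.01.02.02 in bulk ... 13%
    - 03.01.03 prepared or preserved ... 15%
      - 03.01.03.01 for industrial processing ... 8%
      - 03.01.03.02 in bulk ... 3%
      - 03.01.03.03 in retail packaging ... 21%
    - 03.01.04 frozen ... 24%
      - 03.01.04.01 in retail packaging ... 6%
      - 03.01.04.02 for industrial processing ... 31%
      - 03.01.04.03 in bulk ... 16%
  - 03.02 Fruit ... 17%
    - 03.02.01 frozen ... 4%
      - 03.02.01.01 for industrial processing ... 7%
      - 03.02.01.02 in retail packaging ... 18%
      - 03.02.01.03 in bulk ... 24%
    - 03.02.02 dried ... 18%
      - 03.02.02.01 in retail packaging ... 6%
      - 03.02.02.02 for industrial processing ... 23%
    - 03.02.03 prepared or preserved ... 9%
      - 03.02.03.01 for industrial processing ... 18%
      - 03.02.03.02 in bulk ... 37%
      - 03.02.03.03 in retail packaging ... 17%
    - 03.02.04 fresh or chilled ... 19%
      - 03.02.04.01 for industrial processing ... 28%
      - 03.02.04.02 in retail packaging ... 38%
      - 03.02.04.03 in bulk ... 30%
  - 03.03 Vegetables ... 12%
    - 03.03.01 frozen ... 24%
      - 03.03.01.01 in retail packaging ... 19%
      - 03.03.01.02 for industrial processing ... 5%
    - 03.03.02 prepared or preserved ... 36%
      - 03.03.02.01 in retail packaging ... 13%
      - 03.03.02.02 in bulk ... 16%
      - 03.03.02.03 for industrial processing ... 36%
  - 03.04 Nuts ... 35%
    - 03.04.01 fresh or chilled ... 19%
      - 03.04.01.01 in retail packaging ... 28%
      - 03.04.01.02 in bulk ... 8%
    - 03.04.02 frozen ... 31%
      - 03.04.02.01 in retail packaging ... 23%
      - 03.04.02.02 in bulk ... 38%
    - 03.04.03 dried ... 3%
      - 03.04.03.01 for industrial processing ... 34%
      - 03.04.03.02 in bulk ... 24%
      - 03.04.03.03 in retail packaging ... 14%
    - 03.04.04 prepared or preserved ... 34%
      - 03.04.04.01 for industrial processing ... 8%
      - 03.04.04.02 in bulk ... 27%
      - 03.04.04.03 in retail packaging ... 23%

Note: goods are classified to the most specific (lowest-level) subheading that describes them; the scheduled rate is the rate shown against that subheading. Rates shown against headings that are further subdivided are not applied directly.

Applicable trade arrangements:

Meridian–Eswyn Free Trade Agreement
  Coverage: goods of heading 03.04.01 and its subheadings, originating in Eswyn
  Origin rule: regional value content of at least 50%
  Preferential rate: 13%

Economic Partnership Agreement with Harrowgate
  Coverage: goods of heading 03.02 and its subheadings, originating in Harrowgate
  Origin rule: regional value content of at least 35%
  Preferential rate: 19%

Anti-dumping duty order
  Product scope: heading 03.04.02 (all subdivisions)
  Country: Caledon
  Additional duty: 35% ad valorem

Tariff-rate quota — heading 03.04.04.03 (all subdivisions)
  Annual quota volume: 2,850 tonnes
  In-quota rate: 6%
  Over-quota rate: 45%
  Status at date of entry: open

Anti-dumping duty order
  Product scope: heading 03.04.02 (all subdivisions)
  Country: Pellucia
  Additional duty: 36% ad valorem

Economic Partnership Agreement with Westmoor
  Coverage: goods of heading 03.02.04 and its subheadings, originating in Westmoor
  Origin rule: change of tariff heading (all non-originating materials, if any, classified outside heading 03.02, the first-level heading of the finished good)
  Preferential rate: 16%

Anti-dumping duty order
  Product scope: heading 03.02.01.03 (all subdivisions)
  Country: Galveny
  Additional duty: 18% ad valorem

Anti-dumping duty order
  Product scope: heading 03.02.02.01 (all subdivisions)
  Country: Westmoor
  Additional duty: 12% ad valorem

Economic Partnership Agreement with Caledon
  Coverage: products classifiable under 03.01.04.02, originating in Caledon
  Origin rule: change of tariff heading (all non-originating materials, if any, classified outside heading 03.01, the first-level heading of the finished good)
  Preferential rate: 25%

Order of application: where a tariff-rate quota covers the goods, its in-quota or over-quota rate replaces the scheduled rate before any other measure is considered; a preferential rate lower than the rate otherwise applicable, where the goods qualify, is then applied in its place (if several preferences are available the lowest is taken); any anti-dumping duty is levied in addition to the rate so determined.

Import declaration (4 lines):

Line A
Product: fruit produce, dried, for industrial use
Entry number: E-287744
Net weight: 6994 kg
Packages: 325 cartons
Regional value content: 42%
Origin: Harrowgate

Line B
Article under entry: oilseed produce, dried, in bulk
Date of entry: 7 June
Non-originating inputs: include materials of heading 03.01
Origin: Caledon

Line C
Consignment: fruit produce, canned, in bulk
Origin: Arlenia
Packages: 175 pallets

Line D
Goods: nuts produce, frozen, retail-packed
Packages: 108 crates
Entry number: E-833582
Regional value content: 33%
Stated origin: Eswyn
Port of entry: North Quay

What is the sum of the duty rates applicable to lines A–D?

92%

Line A: fruit → 03.02; dried → 03.02.02; for industrial use → 03.02.02.02. Scheduled 23%. Harrowgate agreement on 03.02: RVC ≥ 35% → 19% available; preferential 19%. → 19%.
Line B: oilseed → 03.01; dried → 03.01.02; in bulk → 03.01.02.02. Scheduled 13%. Caledon agreement on 03.01.04.02: 03.01.02.02 not covered. → 13%.
Line C: fruit → 03.02; canned → 03.02.03; in bulk → 03.02.03.02. Scheduled 37%. No special measure applies. → 37%.
Line D: nuts → 03.04; frozen → 03.04.02; retail-packed → 03.04.02.01. Scheduled 23%. Eswyn agreement on 03.04.01: 03.04.02.01 not covered. → 23%.
Sum: 19% + 13% + 37% + 23% = 92%.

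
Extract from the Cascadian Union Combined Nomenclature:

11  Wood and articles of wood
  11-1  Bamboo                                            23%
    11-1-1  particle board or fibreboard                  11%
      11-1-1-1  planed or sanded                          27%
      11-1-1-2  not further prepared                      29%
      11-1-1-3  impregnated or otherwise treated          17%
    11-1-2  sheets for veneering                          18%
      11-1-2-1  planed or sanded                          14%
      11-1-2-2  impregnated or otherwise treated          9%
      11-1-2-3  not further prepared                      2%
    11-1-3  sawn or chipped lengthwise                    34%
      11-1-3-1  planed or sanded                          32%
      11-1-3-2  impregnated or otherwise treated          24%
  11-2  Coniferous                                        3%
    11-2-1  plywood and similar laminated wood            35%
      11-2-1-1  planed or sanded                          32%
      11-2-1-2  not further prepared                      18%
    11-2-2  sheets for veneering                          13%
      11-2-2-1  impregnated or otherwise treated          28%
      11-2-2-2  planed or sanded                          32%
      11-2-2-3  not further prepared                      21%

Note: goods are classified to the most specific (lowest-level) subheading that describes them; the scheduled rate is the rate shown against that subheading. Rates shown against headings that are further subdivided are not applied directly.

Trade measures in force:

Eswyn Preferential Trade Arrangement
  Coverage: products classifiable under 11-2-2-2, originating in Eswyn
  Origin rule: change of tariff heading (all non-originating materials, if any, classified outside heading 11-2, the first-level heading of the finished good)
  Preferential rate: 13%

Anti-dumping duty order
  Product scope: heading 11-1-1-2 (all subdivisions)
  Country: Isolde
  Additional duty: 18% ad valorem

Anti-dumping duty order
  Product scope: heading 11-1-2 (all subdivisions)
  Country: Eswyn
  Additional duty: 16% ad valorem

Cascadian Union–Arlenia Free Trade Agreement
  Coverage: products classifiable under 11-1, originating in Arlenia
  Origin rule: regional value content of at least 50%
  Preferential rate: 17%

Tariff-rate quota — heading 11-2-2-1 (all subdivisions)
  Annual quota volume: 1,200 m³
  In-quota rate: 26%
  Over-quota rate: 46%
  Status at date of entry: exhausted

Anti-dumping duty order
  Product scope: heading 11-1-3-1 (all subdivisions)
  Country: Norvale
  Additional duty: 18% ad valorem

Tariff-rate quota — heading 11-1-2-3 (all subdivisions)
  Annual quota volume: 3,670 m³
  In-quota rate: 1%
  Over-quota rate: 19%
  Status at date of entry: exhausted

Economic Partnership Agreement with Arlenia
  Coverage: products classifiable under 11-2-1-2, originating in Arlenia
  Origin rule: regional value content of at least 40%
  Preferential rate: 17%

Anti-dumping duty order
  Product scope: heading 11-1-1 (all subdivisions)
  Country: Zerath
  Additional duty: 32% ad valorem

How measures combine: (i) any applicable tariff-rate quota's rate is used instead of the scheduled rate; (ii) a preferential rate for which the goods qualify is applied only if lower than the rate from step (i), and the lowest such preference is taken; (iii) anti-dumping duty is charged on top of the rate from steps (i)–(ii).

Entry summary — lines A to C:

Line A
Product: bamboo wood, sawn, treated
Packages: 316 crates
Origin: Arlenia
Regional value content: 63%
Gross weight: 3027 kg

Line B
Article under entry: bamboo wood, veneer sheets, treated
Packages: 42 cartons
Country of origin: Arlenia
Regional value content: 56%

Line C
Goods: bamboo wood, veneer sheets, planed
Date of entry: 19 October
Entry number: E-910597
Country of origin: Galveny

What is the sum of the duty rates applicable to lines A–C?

40%

Line A: bamboo → 11-1; sawn → 11-1-3; treated → 11-1-3-2. Scheduled 24%. Arlenia agreement on 11-1: RVC ≥ 50% → 17% available; Arlenia agreement on 11-2-1-2: 11-1-3-2 not covered; preferential 17%. → 17%.
Line B: bamboo → 11-1; veneer sheets → 11-1-2; treated → 11-1-2-2. Scheduled 9%. Arlenia agreement on 11-1: RVC ≥ 50% → 17% available; Arlenia agreement on 11-2-1-2: 11-1-2-2 not covered; preference 17% not lower than 9% → no reduction. → 9%.
Line C: bamboo → 11-1; veneer sheets → 11-1-2; planed → 11-1-2-1. Scheduled 14%. No special measure applies. → 14%.
Sum: 17% + 9% + 14% = 40%.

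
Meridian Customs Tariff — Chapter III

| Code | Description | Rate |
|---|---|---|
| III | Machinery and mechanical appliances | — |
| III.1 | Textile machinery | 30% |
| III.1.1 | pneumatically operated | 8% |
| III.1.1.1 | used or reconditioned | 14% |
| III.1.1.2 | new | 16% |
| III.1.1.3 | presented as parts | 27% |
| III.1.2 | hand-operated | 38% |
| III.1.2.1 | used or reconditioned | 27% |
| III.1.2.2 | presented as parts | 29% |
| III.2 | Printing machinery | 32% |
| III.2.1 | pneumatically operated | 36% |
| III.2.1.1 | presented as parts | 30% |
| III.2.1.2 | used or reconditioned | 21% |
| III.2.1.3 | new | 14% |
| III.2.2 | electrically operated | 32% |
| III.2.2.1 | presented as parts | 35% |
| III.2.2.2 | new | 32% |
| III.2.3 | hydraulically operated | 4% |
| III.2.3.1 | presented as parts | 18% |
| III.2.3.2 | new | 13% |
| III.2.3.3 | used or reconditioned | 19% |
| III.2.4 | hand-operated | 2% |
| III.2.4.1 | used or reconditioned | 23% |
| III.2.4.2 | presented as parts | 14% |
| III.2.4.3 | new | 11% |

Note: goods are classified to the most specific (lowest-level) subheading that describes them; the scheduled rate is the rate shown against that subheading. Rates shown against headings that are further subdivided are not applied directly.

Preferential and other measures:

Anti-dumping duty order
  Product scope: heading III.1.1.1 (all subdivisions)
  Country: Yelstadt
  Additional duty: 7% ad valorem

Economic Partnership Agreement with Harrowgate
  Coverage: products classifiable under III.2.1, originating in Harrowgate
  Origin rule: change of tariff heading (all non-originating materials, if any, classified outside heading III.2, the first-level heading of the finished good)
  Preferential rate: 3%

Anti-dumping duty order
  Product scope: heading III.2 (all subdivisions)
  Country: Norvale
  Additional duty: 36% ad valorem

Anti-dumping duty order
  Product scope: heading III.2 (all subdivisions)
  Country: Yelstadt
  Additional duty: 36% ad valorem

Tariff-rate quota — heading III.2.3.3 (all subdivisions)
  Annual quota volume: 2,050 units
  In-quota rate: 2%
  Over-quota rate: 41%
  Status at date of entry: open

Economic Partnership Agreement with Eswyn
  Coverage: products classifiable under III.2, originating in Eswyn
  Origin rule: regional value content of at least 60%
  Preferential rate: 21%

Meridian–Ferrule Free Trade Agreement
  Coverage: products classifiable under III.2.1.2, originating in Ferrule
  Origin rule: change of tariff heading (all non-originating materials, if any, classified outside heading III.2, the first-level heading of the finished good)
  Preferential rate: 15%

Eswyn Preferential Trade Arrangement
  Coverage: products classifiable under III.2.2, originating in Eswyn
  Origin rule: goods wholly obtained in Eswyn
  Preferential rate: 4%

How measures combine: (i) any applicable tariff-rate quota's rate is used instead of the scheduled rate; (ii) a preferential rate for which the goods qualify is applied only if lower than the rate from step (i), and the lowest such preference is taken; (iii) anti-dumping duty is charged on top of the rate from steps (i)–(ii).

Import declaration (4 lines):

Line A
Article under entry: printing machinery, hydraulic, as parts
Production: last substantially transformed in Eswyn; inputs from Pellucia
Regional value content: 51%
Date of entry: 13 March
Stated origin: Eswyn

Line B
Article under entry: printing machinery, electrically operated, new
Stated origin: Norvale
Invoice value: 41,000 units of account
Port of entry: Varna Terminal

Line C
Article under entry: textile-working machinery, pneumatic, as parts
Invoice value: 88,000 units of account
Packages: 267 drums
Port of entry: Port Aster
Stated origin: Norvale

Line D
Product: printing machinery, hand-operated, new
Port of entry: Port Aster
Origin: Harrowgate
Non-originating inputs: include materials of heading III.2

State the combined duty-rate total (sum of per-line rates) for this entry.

124%

Line A: printing → III.2; hydraulic → III.2.3; as parts → III.2.3.1. Scheduled 18%. Eswyn agreement on III.2: RVC < 60%; Eswyn agreement on III.2.2: III.2.3.1 not covered. → 18%.
Line B: printing → III.2; electrically operated → III.2.2; new → III.2.2.2. Scheduled 32%. anti-dumping (Norvale, III.2): +36%; total 32% + 36% = 68%. → 68%.
Line C: textile-working → III.1; pneumatic → III.1.1; as parts → III.1.1.3. Scheduled 27%. No special measure applies. → 27%.
Line D: printing → III.2; hand-operated → III.2.4; new → III.2.4.3. Scheduled 11%. Harrowgate agreement on III.2.1: III.2.4.3 not covered. → 11%.
Sum: 18% + 68% + 27% + 11% = 124%.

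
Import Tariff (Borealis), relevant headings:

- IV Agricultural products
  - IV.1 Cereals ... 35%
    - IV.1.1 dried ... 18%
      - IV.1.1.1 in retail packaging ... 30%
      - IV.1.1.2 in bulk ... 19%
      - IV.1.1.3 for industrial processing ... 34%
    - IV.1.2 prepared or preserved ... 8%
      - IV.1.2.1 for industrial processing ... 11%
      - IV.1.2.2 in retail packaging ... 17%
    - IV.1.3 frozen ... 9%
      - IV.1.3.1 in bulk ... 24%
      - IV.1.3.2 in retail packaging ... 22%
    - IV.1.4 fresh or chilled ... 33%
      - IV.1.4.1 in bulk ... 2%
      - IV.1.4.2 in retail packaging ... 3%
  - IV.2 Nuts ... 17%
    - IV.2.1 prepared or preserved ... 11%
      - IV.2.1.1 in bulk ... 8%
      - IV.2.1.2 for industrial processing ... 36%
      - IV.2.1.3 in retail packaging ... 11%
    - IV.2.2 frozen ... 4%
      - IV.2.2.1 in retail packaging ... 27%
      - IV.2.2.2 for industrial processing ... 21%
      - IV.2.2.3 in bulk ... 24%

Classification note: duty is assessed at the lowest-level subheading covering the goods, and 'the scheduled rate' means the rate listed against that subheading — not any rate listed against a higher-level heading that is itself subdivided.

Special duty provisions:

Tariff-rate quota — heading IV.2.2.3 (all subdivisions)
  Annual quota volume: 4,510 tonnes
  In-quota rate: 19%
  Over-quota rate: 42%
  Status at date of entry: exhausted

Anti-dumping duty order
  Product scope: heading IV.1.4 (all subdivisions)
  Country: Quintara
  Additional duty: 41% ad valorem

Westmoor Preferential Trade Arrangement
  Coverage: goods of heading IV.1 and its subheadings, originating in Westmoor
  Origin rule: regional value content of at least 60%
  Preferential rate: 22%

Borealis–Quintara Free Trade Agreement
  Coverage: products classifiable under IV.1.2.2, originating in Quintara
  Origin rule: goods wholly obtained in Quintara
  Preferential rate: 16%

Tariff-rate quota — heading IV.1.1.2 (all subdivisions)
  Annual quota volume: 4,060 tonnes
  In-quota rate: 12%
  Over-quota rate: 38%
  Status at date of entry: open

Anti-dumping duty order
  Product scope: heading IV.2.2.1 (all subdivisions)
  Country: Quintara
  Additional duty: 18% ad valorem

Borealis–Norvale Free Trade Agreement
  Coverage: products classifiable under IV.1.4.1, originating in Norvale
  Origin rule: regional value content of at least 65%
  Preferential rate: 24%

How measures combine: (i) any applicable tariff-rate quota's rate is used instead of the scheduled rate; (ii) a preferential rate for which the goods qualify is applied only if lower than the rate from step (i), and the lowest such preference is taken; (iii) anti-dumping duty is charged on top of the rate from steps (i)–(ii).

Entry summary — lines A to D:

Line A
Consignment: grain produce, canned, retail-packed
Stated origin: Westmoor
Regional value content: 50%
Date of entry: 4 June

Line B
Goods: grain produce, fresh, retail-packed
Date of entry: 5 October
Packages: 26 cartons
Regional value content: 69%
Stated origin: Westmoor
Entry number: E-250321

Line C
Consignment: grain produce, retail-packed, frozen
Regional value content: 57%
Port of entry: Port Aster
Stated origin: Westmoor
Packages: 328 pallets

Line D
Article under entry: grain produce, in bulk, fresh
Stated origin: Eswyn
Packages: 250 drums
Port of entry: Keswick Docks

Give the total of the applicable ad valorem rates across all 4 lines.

44%

Line A: grain → IV.1; canned → IV.1.2; retail-packed → IV.1.2.2. Scheduled 17%. Westmoor agreement on IV.1: RVC < 60%. → 17%.
Line B: grain → IV.1; fresh → IV.1.4; retail-packed → IV.1.4.2. Scheduled 3%. Westmoor agreement on IV.1: RVC ≥ 60% → 22% available; preference 22% not lower than 3% → no reduction. → 3%.
Line C: grain → IV.1; frozen → IV.1.3; retail-packed → IV.1.3.2. Scheduled 22%. Westmoor agreement on IV.1: RVC < 60%. → 22%.
Line D: grain → IV.1; fresh → IV.1.4; in bulk → IV.1.4.1. Scheduled 2%. No special measure applies. → 2%.
Sum: 17% + 3% + 22% + 2% = 44%.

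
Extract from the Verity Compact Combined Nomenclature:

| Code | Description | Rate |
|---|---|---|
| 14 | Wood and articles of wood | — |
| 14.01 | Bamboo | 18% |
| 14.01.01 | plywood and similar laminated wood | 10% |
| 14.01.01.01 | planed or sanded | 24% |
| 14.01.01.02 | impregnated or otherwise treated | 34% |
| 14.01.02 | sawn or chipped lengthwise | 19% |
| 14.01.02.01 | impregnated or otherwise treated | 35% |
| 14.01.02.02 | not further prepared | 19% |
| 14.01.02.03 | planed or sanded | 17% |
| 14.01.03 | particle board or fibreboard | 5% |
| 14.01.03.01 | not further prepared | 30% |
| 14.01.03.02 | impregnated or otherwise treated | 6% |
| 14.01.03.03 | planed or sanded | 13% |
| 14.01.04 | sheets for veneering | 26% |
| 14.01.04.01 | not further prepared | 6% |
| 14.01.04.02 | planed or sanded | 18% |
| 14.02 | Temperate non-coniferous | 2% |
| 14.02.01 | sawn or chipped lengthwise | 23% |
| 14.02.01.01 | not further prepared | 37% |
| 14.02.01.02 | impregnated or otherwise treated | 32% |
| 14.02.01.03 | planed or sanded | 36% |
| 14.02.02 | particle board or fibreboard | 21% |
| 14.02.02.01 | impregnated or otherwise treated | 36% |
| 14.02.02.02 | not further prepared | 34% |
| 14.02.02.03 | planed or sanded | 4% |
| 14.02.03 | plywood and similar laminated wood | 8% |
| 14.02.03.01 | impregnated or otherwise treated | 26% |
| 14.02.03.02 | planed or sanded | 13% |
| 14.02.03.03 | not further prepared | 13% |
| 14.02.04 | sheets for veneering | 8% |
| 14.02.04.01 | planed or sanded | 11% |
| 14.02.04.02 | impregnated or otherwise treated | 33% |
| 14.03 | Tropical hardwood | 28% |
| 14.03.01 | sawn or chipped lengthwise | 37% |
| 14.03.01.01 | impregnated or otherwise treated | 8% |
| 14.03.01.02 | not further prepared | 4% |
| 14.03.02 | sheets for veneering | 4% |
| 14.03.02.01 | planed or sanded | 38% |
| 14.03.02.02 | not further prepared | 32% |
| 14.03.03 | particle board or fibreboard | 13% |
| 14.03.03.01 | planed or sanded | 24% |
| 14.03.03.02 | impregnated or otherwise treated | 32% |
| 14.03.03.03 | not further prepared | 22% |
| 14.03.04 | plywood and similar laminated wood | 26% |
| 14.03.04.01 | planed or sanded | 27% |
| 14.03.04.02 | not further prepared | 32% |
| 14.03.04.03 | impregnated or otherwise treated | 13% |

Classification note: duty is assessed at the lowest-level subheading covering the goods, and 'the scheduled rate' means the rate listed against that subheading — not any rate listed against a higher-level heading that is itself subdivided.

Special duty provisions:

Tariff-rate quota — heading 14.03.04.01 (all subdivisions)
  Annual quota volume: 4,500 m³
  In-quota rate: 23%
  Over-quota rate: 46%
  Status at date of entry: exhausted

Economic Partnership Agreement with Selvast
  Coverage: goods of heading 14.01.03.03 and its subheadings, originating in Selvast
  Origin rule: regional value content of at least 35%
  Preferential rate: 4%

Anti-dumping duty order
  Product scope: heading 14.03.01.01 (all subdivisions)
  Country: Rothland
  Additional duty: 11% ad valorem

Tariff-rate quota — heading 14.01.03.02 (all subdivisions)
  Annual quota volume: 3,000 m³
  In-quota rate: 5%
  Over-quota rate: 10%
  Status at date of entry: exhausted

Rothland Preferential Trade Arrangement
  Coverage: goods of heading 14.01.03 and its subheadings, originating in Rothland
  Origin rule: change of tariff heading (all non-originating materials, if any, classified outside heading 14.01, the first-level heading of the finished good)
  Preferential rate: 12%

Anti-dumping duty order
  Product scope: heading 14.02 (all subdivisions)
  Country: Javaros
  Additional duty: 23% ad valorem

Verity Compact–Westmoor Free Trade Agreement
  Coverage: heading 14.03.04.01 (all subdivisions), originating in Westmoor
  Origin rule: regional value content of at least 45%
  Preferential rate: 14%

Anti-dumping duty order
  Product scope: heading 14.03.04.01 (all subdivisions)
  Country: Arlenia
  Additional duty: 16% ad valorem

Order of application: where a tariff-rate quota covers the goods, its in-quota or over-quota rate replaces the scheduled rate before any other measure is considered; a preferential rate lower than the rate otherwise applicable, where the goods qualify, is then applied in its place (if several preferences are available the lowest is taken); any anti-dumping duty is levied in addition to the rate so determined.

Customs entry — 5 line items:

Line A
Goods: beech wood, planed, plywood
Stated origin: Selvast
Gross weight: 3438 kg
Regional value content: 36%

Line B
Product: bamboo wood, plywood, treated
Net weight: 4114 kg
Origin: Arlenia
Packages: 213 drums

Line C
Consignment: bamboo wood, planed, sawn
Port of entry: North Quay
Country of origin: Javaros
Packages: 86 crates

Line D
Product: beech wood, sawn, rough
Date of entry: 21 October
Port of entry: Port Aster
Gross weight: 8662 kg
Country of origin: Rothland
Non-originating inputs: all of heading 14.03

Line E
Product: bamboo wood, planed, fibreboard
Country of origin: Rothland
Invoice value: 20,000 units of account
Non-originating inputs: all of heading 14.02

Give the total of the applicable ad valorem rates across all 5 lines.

Line A: beech → 14.02; plywood → 14.02.03; planed → 14.02.03.02. Scheduled 13%. Selvast agreement on 14.01.03.03: 14.02.03.02 not covered. → 13%.
Line B: bamboo → 14.01; plywood → 14.01.01; treated → 14.01.01.02. Scheduled 34%. No special measure applies. → 34%.
Line C: bamboo → 14.01; sawn → 14.01.02; planed → 14.01.02.03. Scheduled 17%. No special measure applies. → 17%.
Line D: beech → 14.02; sawn → 14.02.01; rough → 14.02.01.01. Scheduled 37%. Rothland agreement on 14.01.03: 14.02.01.01 not covered. → 37%.
Line E: bamboo → 14.01; fibreboard → 14.01.03; planed → 14.01.03.03. Scheduled 13%. Rothland agreement on 14.01.03: CTH met → 12% available; preferential 12%. → 12%.
Sum: 13% + 34% + 17% + 37% + 12% = 113%.

113%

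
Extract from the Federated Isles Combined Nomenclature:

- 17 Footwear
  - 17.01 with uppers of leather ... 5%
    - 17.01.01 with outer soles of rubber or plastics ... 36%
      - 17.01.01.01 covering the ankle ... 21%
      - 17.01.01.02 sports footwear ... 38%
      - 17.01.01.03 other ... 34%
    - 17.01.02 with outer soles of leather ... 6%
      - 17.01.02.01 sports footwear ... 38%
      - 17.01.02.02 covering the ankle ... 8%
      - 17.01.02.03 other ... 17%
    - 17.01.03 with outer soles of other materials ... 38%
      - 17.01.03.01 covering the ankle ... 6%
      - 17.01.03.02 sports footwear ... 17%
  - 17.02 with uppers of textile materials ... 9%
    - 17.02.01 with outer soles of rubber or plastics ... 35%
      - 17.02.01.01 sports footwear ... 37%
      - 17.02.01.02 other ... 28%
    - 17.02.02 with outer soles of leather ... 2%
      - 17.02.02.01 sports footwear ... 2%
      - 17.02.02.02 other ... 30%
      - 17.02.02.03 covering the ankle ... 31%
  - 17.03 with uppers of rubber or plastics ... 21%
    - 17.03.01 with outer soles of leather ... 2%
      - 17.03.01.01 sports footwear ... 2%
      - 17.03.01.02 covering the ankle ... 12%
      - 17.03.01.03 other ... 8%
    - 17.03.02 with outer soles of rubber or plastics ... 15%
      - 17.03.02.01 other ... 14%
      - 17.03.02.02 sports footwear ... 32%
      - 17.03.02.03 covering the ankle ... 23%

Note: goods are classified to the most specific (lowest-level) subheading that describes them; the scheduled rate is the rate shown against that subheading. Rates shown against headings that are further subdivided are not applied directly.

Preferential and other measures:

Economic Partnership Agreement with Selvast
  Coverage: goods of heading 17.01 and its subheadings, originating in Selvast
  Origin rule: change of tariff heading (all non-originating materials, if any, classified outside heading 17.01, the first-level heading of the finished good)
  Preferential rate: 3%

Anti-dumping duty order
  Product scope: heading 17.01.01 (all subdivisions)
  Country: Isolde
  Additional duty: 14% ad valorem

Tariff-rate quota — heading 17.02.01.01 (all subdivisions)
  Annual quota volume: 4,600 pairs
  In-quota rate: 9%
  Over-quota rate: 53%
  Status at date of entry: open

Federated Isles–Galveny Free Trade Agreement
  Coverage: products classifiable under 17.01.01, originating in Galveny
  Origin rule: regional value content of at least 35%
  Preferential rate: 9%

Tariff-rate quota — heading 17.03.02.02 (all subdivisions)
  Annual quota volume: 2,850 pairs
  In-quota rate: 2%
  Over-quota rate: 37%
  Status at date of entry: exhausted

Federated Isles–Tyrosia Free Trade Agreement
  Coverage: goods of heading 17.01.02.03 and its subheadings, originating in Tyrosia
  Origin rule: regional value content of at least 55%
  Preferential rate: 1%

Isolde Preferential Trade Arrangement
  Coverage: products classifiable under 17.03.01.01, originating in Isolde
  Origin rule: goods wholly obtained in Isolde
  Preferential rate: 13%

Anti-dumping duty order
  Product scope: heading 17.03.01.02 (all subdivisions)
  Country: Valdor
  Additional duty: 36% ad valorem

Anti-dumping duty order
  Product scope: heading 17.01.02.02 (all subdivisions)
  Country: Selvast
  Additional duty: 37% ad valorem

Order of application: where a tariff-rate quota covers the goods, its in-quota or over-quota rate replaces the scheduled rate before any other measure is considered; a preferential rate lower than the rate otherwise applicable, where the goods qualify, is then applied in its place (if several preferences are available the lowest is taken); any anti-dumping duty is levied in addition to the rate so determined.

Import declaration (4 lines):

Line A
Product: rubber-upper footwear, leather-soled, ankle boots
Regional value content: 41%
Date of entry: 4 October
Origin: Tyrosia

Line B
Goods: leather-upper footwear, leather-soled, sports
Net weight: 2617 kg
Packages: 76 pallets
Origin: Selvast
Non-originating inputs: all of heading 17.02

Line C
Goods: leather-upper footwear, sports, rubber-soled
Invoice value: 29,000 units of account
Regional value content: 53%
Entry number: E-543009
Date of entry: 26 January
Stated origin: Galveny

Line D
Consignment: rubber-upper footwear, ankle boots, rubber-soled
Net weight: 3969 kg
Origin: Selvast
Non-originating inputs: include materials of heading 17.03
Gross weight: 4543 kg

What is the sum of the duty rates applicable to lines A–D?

Line A: rubber-upper → 17.03; leather-soled → 17.03.01; ankle boots → 17.03.01.02. Scheduled 12%. Tyrosia agreement on 17.01.02.03: 17.03.01.02 not covered. → 12%.
Line B: leather-upper → 17.01; leather-soled → 17.01.02; sports → 17.01.02.01. Scheduled 38%. Selvast agreement on 17.01: CTH met → 3% available; preferential 3%. → 3%.
Line C: leather-upper → 17.01; rubber-soled → 17.01.01; sports → 17.01.01.02. Scheduled 38%. Galveny agreement on 17.01.01: RVC ≥ 35% → 9% available; preferential 9%. → 9%.
Line D: rubber-upper → 17.03; rubber-soled → 17.03.02; ankle boots → 17.03.02.03. Scheduled 23%. Selvast agreement on 17.01: 17.03.02.03 not covered. → 23%.
Sum: 12% + 3% + 9% + 23% = 47%.

47%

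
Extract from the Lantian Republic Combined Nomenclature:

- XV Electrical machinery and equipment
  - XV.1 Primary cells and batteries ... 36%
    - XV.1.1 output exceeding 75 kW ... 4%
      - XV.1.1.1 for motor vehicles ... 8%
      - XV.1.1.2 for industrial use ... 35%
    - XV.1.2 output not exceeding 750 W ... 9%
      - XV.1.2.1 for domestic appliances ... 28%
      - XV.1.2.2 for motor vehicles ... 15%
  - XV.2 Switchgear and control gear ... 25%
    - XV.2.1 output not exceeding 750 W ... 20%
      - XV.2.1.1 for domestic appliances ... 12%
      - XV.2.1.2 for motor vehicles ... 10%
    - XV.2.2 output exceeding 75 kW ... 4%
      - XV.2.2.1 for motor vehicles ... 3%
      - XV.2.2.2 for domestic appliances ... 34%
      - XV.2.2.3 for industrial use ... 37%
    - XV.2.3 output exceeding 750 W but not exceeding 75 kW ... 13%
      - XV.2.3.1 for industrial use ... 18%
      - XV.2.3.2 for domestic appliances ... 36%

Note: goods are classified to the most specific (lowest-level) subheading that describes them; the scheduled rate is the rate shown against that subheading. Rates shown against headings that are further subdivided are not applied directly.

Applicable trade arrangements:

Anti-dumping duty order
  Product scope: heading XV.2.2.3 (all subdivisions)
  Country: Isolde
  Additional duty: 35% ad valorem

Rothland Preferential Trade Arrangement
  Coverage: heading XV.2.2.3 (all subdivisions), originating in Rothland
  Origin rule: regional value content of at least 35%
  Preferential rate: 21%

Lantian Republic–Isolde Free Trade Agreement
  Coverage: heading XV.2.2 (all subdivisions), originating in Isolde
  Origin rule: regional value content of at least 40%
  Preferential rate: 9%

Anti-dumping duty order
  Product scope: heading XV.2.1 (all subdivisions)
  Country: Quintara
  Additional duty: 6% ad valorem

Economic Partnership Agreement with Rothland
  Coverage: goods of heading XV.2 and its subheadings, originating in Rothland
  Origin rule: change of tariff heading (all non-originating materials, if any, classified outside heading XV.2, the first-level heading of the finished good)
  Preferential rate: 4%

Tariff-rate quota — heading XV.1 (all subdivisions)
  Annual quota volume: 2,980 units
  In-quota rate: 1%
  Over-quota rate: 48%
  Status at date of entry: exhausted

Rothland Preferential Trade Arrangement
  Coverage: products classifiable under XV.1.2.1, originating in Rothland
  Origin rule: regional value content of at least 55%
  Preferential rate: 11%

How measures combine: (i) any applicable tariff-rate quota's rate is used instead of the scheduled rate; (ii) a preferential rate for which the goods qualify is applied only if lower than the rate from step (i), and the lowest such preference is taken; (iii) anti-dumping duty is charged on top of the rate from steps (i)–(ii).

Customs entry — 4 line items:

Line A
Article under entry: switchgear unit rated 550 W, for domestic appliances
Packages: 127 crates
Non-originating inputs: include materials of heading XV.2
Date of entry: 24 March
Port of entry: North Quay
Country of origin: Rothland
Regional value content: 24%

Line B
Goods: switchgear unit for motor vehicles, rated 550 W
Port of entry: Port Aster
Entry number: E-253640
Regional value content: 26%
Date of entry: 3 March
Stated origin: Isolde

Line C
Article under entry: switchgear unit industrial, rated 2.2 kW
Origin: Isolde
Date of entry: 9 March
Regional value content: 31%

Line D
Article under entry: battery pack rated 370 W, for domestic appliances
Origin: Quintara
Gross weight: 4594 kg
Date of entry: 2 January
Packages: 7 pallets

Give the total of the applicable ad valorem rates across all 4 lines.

Line A: switchgear unit → XV.2; rated 550 W → XV.2.1; for domestic appliances → XV.2.1.1. Scheduled 12%. Rothland agreement on XV.2.2.3: XV.2.1.1 not covered; Rothland agreement on XV.2: CTH not met; Rothland agreement on XV.1.2.1: XV.2.1.1 not covered. → 12%.
Line B: switchgear unit → XV.2; rated 550 W → XV.2.1; for motor vehicles → XV.2.1.2. Scheduled 10%. Isolde agreement on XV.2.2: XV.2.1.2 not covered. → 10%.
Line C: switchgear unit → XV.2; rated 2.2 kW → XV.2.3; industrial → XV.2.3.1. Scheduled 18%. Isolde agreement on XV.2.2: XV.2.3.1 not covered. → 18%.
Line D: battery pack → XV.1; rated 370 W → XV.1.2; for domestic appliances → XV.1.2.1. Scheduled 28%. quota on XV.1 exhausted → over-quota 48%. → 48%.
Sum: 12% + 10% + 18% + 48% = 88%.

88%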